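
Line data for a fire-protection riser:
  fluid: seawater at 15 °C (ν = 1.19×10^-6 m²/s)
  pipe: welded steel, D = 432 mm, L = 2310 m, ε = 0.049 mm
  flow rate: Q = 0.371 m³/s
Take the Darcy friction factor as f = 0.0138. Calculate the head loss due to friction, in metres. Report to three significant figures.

h_f ≈ 24.1 m

V = 4Q/(πD²) = 4·0.371/(π·0.432²) = 2.531 m/s
h_f = f(L/D)V²/(2g) = 0.01380·(2310/0.432)·2.531²/(2·9.81) = 24.10 m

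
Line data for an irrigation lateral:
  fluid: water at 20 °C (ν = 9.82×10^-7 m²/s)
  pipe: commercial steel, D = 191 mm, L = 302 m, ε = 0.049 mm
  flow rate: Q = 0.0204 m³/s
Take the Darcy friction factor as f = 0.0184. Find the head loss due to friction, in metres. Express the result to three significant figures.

h_f ≈ 0.752 m

V = 4Q/(πD²) = 4·0.0204/(π·0.191²) = 0.7120 m/s
h_f = f(L/D)V²/(2g) = 0.01840·(302/0.191)·0.7120²/(2·9.81) = 0.7517 m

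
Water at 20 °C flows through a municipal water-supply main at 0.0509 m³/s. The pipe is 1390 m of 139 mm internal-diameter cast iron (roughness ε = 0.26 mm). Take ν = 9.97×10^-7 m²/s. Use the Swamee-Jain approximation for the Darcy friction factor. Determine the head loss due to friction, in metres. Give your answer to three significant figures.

V = 4Q/(πD²) = 4·0.0509/(π·0.139²) = 3.354 m/s
Re = VD/ν = 3.354·0.139/9.97×10^-7 = 4.68×10^5 → turbulent
ε/D = 0.26/139 = 0.00187
Swamee-Jain: f = 0.02354
h_f = f(L/D)V²/(2g) = 0.02354·(1390/0.139)·3.354²/(2·9.81) = 135.0 m

h_f ≈ 135 m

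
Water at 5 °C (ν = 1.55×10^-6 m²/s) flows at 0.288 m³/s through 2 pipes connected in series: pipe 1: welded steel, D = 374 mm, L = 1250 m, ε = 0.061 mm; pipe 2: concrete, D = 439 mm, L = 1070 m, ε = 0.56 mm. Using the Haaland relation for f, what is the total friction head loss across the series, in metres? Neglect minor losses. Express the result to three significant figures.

H ≈ 26.7 m

Pipe 1: V = 2.622 m/s, Re = 6.33×10^5, ε/D = 1.63×10^-4, f = 0.01463, h_1 = f(L/D)V²/2g = 17.13 m
Pipe 2: V = 1.903 m/s, Re = 5.39×10^5, ε/D = 0.00128, f = 0.02130, h_2 = f(L/D)V²/2g = 9.582 m
Series → Q common, losses add: H = Σh = 26.71 m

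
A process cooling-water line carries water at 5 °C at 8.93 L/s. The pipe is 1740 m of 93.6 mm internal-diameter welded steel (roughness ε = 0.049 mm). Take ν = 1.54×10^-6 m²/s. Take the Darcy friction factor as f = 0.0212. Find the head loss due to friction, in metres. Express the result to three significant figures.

h_f ≈ 33.8 m

V = 4Q/(πD²) = 4·0.00893/(π·0.0936²) = 1.298 m/s
h_f = f(L/D)V²/(2g) = 0.02120·(1740/0.0936)·1.298²/(2·9.81) = 33.83 m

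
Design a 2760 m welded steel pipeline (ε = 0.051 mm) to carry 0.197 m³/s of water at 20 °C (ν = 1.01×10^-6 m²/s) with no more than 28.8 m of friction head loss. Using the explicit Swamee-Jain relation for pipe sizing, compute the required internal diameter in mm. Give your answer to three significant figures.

D ≈ 343 mm

Swamee-Jain (Type III): D = 0.66·[ε^1.25·(LQ²/(gh_f))^4.75 + ν·Q^9.4·(L/(gh_f))^5.2]^0.04
LQ²/(gh_f) = 0.3791; L/(gh_f) = 9.769
Term 1 = ε^1.25·(…)^4.75 = 4.30×10^-8; Term 2 = ν·Q^9.4·(…)^5.2 = 3.31×10^-8
D = 0.66·(4.30×10^-8 + 3.31×10^-8)^0.04 = 0.3426 m = 343 mm
Check: V = 2.14 m/s, Re = 7.25×10^5, f = 0.01451, h_f = 27.2 m ≈ 28.8 m ✓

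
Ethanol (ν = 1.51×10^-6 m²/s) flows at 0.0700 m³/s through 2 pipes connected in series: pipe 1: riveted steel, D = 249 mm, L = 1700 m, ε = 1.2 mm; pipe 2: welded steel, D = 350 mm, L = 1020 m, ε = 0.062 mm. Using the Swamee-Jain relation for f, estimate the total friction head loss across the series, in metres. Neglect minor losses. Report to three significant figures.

H ≈ 23.4 m

Pipe 1: V = 1.438 m/s, Re = 2.37×10^5, ε/D = 0.00482, f = 0.03060, h_1 = f(L/D)V²/2g = 22.00 m
Pipe 2: V = 0.7276 m/s, Re = 1.69×10^5, ε/D = 1.77×10^-4, f = 0.01738, h_2 = f(L/D)V²/2g = 1.367 m
Series → Q common, losses add: H = Σh = 23.37 m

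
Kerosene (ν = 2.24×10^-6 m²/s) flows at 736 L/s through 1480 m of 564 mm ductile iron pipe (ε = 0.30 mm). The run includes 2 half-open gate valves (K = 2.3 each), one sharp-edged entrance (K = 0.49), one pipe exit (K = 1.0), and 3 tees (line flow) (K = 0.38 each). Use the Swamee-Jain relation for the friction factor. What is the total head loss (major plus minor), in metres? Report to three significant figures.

H_L ≈ 23.7 m

V = 4Q/(πD²) = 2.946 m/s; V²/2g = 0.4423 m
Re = 7.42×10^5, ε/D = 5.32×10^-4 → f = 0.01768 (Swamee-Jain)
Major: h_f = f(L/D)·V²/2g = 0.01768·2624·0.4423 = 20.52 m
Minor: ΣK = 7.23; h_m = ΣK·V²/2g = 3.198 m
Total H_L = 20.52 + 3.198 = 23.72 m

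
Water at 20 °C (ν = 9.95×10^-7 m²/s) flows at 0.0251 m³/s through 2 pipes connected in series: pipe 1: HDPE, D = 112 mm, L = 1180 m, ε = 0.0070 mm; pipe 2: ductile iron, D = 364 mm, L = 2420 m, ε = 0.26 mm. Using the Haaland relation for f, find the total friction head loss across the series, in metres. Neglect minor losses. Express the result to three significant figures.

Pipe 1: V = 2.548 m/s, Re = 2.87×10^5, ε/D = 6.25×10^-5, f = 0.01500, h_1 = f(L/D)V²/2g = 52.28 m
Pipe 2: V = 0.2412 m/s, Re = 8.82×10^4, ε/D = 7.14×10^-4, f = 0.02122, h_2 = f(L/D)V²/2g = 0.4183 m
Series → Q common, losses add: H = Σh = 52.70 m

H ≈ 52.7 m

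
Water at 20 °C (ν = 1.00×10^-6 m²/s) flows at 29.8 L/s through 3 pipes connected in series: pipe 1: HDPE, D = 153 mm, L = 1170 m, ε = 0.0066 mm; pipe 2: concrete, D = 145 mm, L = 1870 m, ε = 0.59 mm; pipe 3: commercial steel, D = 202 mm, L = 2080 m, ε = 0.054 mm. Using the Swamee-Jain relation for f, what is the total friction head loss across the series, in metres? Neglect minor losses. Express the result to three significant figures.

H ≈ 86.1 m

Pipe 1: V = 1.621 m/s, Re = 2.48×10^5, ε/D = 4.31×10^-5, f = 0.01534, h_1 = f(L/D)V²/2g = 15.71 m
Pipe 2: V = 1.805 m/s, Re = 2.62×10^5, ε/D = 0.00407, f = 0.02913, h_2 = f(L/D)V²/2g = 62.36 m
Pipe 3: V = 0.9299 m/s, Re = 1.88×10^5, ε/D = 2.67×10^-4, f = 0.01772, h_3 = f(L/D)V²/2g = 8.039 m
Series → Q common, losses add: H = Σh = 86.10 m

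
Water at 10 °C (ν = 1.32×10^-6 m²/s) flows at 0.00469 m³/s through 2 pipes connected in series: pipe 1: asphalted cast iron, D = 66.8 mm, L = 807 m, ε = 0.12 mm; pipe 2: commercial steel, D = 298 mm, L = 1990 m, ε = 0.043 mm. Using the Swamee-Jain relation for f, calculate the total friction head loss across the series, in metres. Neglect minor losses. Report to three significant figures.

H ≈ 28.2 m

Pipe 1: V = 1.338 m/s, Re = 6.77×10^4, ε/D = 0.00180, f = 0.02554, h_1 = f(L/D)V²/2g = 28.16 m
Pipe 2: V = 0.06724 m/s, Re = 1.52×10^4, ε/D = 1.44×10^-4, f = 0.02801, h_2 = f(L/D)V²/2g = 0.04311 m
Series → Q common, losses add: H = Σh = 28.20 m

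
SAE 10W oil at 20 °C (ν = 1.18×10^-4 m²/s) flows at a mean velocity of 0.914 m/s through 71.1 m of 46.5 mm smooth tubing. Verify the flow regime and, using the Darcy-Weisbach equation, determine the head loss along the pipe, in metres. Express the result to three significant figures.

Re = VD/ν = 0.914·0.04650/1.18×10^-4 = 360 → laminar (Re < 2300)
f = 64/Re = 0.1777
h_f = f(L/D)V²/(2g) = 0.1777·(71.1/0.04650)·0.914²/(2·9.81) = 11.57 m

h_f ≈ 11.6 m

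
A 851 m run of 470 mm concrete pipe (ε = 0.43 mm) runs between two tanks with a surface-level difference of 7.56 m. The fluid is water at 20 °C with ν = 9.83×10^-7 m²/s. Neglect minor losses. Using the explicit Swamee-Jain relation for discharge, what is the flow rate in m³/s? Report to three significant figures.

Swamee-Jain (Type II): Q = -0.965·√(gD⁵h_f/L)·ln[ε/(3.7D) + √(3.17ν²L/(gD³h_f))]
√(gD⁵h_f/L) = √(9.81·0.470⁵·7.56/851) = 0.04471
ε/(3.7D) = 2.47×10^-4; √(3.17ν²L/(gD³h_f)) = 1.84×10^-5
Q = -0.965·0.04471·ln(2.657×10^-4) = 0.3552 m³/s
Check: V = 2.05 m/s, Re = 9.79×10^5, f = 0.01964, h_f = 7.60 m ≈ 7.56 m ✓

Q ≈ 0.355 m³/s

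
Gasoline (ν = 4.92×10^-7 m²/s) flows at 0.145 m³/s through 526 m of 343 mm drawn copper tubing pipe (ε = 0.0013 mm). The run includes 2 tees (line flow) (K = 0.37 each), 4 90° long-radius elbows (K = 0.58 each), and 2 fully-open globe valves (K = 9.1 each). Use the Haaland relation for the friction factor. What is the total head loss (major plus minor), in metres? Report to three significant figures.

V = 4Q/(πD²) = 1.569 m/s; V²/2g = 0.1255 m
Re = 1.09×10^6, ε/D = 3.79×10^-6 → f = 0.01148 (Haaland)
Major: h_f = f(L/D)·V²/2g = 0.01148·1534·0.1255 = 2.210 m
Minor: ΣK = 21.3; h_m = ΣK·V²/2g = 2.668 m
Total H_L = 2.210 + 2.668 = 4.878 m

H_L ≈ 4.88 m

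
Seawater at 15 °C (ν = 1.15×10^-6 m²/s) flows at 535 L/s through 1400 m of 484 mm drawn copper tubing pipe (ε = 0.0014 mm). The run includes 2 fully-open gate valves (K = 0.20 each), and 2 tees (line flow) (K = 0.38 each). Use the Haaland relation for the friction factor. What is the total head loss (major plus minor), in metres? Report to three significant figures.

H_L ≈ 14.5 m

V = 4Q/(πD²) = 2.908 m/s; V²/2g = 0.4310 m
Re = 1.22×10^6, ε/D = 2.89×10^-6 → f = 0.01126 (Haaland)
Major: h_f = f(L/D)·V²/2g = 0.01126·2893·0.4310 = 14.03 m
Minor: ΣK = 1.16; h_m = ΣK·V²/2g = 0.4999 m
Total H_L = 14.03 + 0.4999 = 14.53 m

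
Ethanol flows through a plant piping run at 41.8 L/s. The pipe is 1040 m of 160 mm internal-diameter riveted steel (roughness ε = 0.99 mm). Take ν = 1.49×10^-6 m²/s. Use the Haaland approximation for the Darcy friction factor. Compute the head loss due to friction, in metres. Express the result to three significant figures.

h_f ≈ 47.0 m

V = 4Q/(πD²) = 4·0.0418/(π·0.160²) = 2.079 m/s
Re = VD/ν = 2.079·0.160/1.49×10^-6 = 2.23×10^5 → turbulent
ε/D = 0.99/160 = 0.00619
Haaland: f = 0.03283
h_f = f(L/D)V²/(2g) = 0.03283·(1040/0.160)·2.079²/(2·9.81) = 47.01 m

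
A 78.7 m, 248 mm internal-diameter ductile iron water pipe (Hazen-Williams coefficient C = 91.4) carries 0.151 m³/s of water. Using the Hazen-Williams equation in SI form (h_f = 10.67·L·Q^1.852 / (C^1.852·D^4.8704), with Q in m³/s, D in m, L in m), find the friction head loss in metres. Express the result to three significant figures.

h_f = 10.67·78.7·0.151^1.852 / (91.4^1.852·0.248^4.8704) = 5.263 m

h_f ≈ 5.26 m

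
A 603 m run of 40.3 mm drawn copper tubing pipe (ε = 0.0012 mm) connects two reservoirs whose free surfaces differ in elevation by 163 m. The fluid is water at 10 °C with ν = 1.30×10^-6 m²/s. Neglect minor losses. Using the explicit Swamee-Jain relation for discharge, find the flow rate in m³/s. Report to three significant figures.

Swamee-Jain (Type II): Q = -0.965·√(gD⁵h_f/L)·ln[ε/(3.7D) + √(3.17ν²L/(gD³h_f))]
√(gD⁵h_f/L) = √(9.81·0.0403⁵·163/603) = 5.309×10^-4
ε/(3.7D) = 8.05×10^-6; √(3.17ν²L/(gD³h_f)) = 1.76×10^-4
Q = -0.965·5.309×10^-4·ln(1.837×10^-4) = 0.004407 m³/s
Check: V = 3.46 m/s, Re = 1.07×10^5, f = 0.01780, h_f = 162 m ≈ 163 m ✓

Q ≈ 0.00441 m³/s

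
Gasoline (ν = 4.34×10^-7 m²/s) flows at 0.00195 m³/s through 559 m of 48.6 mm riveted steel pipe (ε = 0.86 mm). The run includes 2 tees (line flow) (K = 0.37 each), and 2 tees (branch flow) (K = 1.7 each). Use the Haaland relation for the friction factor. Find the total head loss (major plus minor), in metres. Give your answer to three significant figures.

V = 4Q/(πD²) = 1.051 m/s; V²/2g = 0.05632 m
Re = 1.18×10^5, ε/D = 0.0177 → f = 0.04687 (Haaland)
Major: h_f = f(L/D)·V²/2g = 0.04687·11502·0.05632 = 30.36 m
Minor: ΣK = 4.14; h_m = ΣK·V²/2g = 0.2332 m
Total H_L = 30.36 + 0.2332 = 30.60 m

H_L ≈ 30.6 m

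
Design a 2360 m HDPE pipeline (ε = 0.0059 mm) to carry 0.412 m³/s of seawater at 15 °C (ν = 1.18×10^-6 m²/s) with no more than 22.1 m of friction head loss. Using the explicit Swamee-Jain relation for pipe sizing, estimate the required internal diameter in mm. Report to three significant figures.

D ≈ 451 mm

Swamee-Jain (Type III): D = 0.66·[ε^1.25·(LQ²/(gh_f))^4.75 + ν·Q^9.4·(L/(gh_f))^5.2]^0.04
LQ²/(gh_f) = 1.848; L/(gh_f) = 10.89
Term 1 = ε^1.25·(…)^4.75 = 5.37×10^-6; Term 2 = ν·Q^9.4·(…)^5.2 = 6.97×10^-5
D = 0.66·(5.37×10^-6 + 6.97×10^-5)^0.04 = 0.4514 m = 451 mm
Check: V = 2.57 m/s, Re = 9.85×10^5, f = 0.01195, h_f = 21.1 m ≈ 22.1 m ✓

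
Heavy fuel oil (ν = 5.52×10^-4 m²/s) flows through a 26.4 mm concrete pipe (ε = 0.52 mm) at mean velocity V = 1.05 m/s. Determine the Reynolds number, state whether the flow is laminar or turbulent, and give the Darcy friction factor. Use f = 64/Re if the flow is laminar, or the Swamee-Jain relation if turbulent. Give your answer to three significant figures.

Re = VD/ν = 1.050·0.0264/5.52×10^-4 = 50.2
Re < 2300 → laminar → f = 64/Re = 1.274

Re ≈ 50.2; laminar; f = 64/Re ≈ 1.27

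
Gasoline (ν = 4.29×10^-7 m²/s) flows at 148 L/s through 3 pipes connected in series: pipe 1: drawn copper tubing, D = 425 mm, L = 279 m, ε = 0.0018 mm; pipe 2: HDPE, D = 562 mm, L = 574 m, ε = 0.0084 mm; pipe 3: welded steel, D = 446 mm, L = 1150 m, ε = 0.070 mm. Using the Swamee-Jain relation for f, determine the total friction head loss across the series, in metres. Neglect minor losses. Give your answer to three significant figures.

H ≈ 2.34 m

Pipe 1: V = 1.043 m/s, Re = 1.03×10^6, ε/D = 4.24×10^-6, f = 0.01165, h_1 = f(L/D)V²/2g = 0.4243 m
Pipe 2: V = 0.5966 m/s, Re = 7.82×10^5, ε/D = 1.49×10^-5, f = 0.01242, h_2 = f(L/D)V²/2g = 0.2301 m
Pipe 3: V = 0.9473 m/s, Re = 9.85×10^5, ε/D = 1.57×10^-4, f = 0.01429, h_3 = f(L/D)V²/2g = 1.685 m
Series → Q common, losses add: H = Σh = 2.339 m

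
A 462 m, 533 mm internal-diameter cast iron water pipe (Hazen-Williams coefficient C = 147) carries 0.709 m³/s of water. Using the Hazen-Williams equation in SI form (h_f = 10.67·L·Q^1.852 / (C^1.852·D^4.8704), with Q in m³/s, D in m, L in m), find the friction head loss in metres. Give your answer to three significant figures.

h_f ≈ 5.41 m

h_f = 10.67·462·0.709^1.852 / (147^1.852·0.533^4.8704) = 5.411 m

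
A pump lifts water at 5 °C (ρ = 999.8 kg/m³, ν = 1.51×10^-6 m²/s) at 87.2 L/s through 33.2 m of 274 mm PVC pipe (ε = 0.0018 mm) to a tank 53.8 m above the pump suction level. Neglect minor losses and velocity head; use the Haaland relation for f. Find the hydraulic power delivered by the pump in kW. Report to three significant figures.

P_hyd ≈ 46.2 kW

V = 4Q/(πD²) = 1.479 m/s; Re = 2.68×10^5; ε/D = 6.57×10^-6; f = 0.01470
h_f = f(L/D)V²/2g = 0.1985 m
Total head H = z + h_f = 53.8 + 0.1985 = 54.00 m
P_hyd = ρgQH = 999.8·9.81·0.0872·54.00 = 46.18 kW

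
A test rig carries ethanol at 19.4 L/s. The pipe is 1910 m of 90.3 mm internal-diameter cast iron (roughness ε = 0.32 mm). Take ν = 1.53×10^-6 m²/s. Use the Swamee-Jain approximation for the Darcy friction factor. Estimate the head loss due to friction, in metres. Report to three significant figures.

V = 4Q/(πD²) = 4·0.0194/(π·0.0903²) = 3.029 m/s
Re = VD/ν = 3.029·0.0903/1.53×10^-6 = 1.79×10^5 → turbulent
ε/D = 0.32/90.3 = 0.00354
Swamee-Jain: f = 0.02829
h_f = f(L/D)V²/(2g) = 0.02829·(1910/0.0903)·3.029²/(2·9.81) = 279.9 m

h_f ≈ 280 m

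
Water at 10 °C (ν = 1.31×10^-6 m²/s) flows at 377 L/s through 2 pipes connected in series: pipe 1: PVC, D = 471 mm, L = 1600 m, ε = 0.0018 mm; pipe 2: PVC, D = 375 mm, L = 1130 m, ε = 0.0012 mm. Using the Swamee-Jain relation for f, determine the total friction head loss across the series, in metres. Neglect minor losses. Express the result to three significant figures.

Pipe 1: V = 2.164 m/s, Re = 7.78×10^5, ε/D = 3.82×10^-6, f = 0.01220, h_1 = f(L/D)V²/2g = 9.886 m
Pipe 2: V = 3.413 m/s, Re = 9.77×10^5, ε/D = 3.20×10^-6, f = 0.01173, h_2 = f(L/D)V²/2g = 20.99 m
Series → Q common, losses add: H = Σh = 30.88 m

H ≈ 30.9 m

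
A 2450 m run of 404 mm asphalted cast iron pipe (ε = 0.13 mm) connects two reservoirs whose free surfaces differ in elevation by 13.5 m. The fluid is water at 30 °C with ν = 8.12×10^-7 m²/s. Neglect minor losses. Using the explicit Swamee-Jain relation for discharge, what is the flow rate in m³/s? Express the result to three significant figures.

Q ≈ 0.212 m³/s

Swamee-Jain (Type II): Q = -0.965·√(gD⁵h_f/L)·ln[ε/(3.7D) + √(3.17ν²L/(gD³h_f))]
√(gD⁵h_f/L) = √(9.81·0.404⁵·13.5/2450) = 0.02412
ε/(3.7D) = 8.70×10^-5; √(3.17ν²L/(gD³h_f)) = 2.42×10^-5
Q = -0.965·0.02412·ln(1.112×10^-4) = 0.2119 m³/s
Check: V = 1.65 m/s, Re = 8.22×10^5, f = 0.01609, h_f = 13.6 m ≈ 13.5 m ✓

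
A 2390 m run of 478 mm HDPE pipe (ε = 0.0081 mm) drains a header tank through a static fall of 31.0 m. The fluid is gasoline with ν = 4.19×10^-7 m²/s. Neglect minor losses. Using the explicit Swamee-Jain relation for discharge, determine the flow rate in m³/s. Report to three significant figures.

Swamee-Jain (Type II): Q = -0.965·√(gD⁵h_f/L)·ln[ε/(3.7D) + √(3.17ν²L/(gD³h_f))]
√(gD⁵h_f/L) = √(9.81·0.478⁵·31.0/2390) = 0.05635
ε/(3.7D) = 4.58×10^-6; √(3.17ν²L/(gD³h_f)) = 6.33×10^-6
Q = -0.965·0.05635·ln(1.091×10^-5) = 0.6213 m³/s
Check: V = 3.46 m/s, Re = 3.95×10^6, f = 0.01020, h_f = 31.2 m ≈ 31.0 m ✓

Q ≈ 0.621 m³/s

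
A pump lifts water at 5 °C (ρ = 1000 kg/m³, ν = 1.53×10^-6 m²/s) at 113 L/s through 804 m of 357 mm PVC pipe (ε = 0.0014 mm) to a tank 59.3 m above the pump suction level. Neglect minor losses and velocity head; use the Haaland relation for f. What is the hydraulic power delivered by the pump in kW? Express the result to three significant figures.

P_hyd ≈ 68.1 kW

V = 4Q/(πD²) = 1.129 m/s; Re = 2.63×10^5; ε/D = 3.92×10^-6; f = 0.01473
h_f = f(L/D)V²/2g = 2.154 m
Total head H = z + h_f = 59.3 + 2.154 = 61.45 m
P_hyd = ρgQH = 1000·9.81·0.113·61.45 = 68.12 kW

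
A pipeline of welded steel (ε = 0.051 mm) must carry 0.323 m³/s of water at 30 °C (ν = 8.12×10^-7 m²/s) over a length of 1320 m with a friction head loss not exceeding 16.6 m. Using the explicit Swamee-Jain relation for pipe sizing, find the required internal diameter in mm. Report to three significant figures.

Swamee-Jain (Type III): D = 0.66·[ε^1.25·(LQ²/(gh_f))^4.75 + ν·Q^9.4·(L/(gh_f))^5.2]^0.04
LQ²/(gh_f) = 0.8457; L/(gh_f) = 8.106
Term 1 = ε^1.25·(…)^4.75 = 1.94×10^-6; Term 2 = ν·Q^9.4·(…)^5.2 = 1.05×10^-6
D = 0.66·(1.94×10^-6 + 1.05×10^-6)^0.04 = 0.3968 m = 397 mm
Check: V = 2.61 m/s, Re = 1.28×10^6, f = 0.01368, h_f = 15.8 m ≈ 16.6 m ✓

D ≈ 397 mm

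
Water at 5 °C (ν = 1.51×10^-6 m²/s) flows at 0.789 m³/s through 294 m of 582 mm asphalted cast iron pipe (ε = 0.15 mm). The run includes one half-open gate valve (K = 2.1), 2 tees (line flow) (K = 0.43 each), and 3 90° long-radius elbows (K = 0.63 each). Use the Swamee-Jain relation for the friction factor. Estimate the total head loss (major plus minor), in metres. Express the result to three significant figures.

V = 4Q/(πD²) = 2.966 m/s; V²/2g = 0.4483 m
Re = 1.14×10^6, ε/D = 2.58×10^-4 → f = 0.01527 (Swamee-Jain)
Major: h_f = f(L/D)·V²/2g = 0.01527·505.2·0.4483 = 3.458 m
Minor: ΣK = 4.85; h_m = ΣK·V²/2g = 2.174 m
Total H_L = 3.458 + 2.174 = 5.633 m

H_L ≈ 5.63 m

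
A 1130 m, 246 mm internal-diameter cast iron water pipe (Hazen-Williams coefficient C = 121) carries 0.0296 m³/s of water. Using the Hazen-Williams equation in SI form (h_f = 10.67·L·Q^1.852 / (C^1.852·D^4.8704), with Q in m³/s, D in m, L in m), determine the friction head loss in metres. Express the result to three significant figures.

h_f ≈ 2.29 m

h_f = 10.67·1130·0.0296^1.852 / (121^1.852·0.246^4.8704) = 2.286 m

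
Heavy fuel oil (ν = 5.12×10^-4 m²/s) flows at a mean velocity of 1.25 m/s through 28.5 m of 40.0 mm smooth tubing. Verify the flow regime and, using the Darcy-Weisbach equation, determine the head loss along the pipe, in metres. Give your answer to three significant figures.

h_f ≈ 37.2 m

Re = VD/ν = 1.25·0.04000/5.12×10^-4 = 97.7 → laminar (Re < 2300)
f = 64/Re = 0.6554
h_f = f(L/D)V²/(2g) = 0.6554·(28.5/0.04000)·1.25²/(2·9.81) = 37.19 m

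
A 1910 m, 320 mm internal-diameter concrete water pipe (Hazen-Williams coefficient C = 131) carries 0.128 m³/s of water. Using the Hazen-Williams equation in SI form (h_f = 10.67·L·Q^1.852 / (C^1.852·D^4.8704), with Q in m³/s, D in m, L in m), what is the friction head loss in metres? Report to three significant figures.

h_f ≈ 14.0 m

h_f = 10.67·1910·0.128^1.852 / (131^1.852·0.320^4.8704) = 13.95 m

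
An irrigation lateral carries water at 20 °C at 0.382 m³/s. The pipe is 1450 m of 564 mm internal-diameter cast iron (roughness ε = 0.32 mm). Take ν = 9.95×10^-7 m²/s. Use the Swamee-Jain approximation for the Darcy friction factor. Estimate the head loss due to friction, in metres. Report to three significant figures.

V = 4Q/(πD²) = 4·0.382/(π·0.564²) = 1.529 m/s
Re = VD/ν = 1.529·0.564/9.95×10^-7 = 8.67×10^5 → turbulent
ε/D = 0.32/564 = 5.67×10^-4
Swamee-Jain: f = 0.01781
h_f = f(L/D)V²/(2g) = 0.01781·(1450/0.564)·1.529²/(2·9.81) = 5.457 m

h_f ≈ 5.46 m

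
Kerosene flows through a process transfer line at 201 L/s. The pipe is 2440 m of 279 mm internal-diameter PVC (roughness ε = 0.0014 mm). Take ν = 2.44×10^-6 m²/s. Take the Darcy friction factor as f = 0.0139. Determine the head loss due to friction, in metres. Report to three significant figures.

h_f ≈ 67.0 m

V = 4Q/(πD²) = 4·0.201/(π·0.279²) = 3.288 m/s
h_f = f(L/D)V²/(2g) = 0.01390·(2440/0.279)·3.288²/(2·9.81) = 66.97 m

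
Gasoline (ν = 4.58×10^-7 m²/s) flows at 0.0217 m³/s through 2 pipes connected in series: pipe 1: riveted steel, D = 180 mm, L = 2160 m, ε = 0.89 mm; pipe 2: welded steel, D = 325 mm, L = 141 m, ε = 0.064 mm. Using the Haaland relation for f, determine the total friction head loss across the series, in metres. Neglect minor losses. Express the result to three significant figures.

Pipe 1: V = 0.8528 m/s, Re = 3.35×10^5, ε/D = 0.00494, f = 0.03059, h_1 = f(L/D)V²/2g = 13.60 m
Pipe 2: V = 0.2616 m/s, Re = 1.86×10^5, ε/D = 1.97×10^-4, f = 0.01702, h_2 = f(L/D)V²/2g = 0.02576 m
Series → Q common, losses add: H = Σh = 13.63 m

H ≈ 13.6 m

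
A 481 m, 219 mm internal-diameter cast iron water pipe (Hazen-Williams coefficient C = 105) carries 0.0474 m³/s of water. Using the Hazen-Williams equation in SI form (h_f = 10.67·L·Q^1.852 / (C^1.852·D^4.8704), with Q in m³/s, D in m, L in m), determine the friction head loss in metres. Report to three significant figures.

h_f = 10.67·481·0.0474^1.852 / (105^1.852·0.219^4.8704) = 5.332 m

h_f ≈ 5.33 m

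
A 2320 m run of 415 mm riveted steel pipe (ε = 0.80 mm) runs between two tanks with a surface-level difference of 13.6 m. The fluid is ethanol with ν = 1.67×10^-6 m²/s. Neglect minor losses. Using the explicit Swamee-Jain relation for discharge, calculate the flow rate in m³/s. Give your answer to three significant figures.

Q ≈ 0.192 m³/s

Swamee-Jain (Type II): Q = -0.965·√(gD⁵h_f/L)·ln[ε/(3.7D) + √(3.17ν²L/(gD³h_f))]
√(gD⁵h_f/L) = √(9.81·0.415⁵·13.6/2320) = 0.02661
ε/(3.7D) = 5.21×10^-4; √(3.17ν²L/(gD³h_f)) = 4.64×10^-5
Q = -0.965·0.02661·ln(5.674×10^-4) = 0.1919 m³/s
Check: V = 1.42 m/s, Re = 3.53×10^5, f = 0.02386, h_f = 13.7 m ≈ 13.6 m ✓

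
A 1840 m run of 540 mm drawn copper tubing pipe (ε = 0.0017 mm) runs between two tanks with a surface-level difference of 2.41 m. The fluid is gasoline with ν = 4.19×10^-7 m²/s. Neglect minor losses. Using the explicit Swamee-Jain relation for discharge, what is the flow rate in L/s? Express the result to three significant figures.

Swamee-Jain (Type II): Q = -0.965·√(gD⁵h_f/L)·ln[ε/(3.7D) + √(3.17ν²L/(gD³h_f))]
√(gD⁵h_f/L) = √(9.81·0.540⁵·2.41/1840) = 0.02429
ε/(3.7D) = 8.51×10^-7; √(3.17ν²L/(gD³h_f)) = 1.66×10^-5
Q = -0.965·0.02429·ln(1.744×10^-5) = 0.2568 m³/s
Check: V = 1.12 m/s, Re = 1.45×10^6, f = 0.01102, h_f = 2.41 m ≈ 2.41 m ✓

Q ≈ 257 L/s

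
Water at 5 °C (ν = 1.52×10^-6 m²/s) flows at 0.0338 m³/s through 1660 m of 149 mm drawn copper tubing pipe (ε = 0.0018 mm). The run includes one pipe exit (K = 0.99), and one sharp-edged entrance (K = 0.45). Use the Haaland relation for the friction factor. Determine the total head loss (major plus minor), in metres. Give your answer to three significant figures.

V = 4Q/(πD²) = 1.938 m/s; V²/2g = 0.1915 m
Re = 1.90×10^5, ε/D = 1.21×10^-5 → f = 0.01572 (Haaland)
Major: h_f = f(L/D)·V²/2g = 0.01572·11141·0.1915 = 33.55 m
Minor: ΣK = 1.44; h_m = ΣK·V²/2g = 0.2758 m
Total H_L = 33.55 + 0.2758 = 33.83 m

H_L ≈ 33.8 m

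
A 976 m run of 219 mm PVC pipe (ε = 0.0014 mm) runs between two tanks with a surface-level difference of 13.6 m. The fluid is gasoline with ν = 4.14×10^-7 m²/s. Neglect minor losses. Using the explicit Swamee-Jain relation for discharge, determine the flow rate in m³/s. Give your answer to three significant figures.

Swamee-Jain (Type II): Q = -0.965·√(gD⁵h_f/L)·ln[ε/(3.7D) + √(3.17ν²L/(gD³h_f))]
√(gD⁵h_f/L) = √(9.81·0.219⁵·13.6/976) = 0.008298
ε/(3.7D) = 1.73×10^-6; √(3.17ν²L/(gD³h_f)) = 1.95×10^-5
Q = -0.965·0.008298·ln(2.118×10^-5) = 0.08618 m³/s
Check: V = 2.29 m/s, Re = 1.21×10^6, f = 0.01142, h_f = 13.6 m ≈ 13.6 m ✓

Q ≈ 0.0862 m³/s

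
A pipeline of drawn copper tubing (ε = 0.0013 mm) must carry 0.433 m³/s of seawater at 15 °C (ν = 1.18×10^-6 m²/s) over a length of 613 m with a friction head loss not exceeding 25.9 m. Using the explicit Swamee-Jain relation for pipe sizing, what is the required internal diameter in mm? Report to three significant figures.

Swamee-Jain (Type III): D = 0.66·[ε^1.25·(LQ²/(gh_f))^4.75 + ν·Q^9.4·(L/(gh_f))^5.2]^0.04
LQ²/(gh_f) = 0.4523; L/(gh_f) = 2.413
Term 1 = ε^1.25·(…)^4.75 = 1.01×10^-9; Term 2 = ν·Q^9.4·(…)^5.2 = 4.40×10^-8
D = 0.66·(1.01×10^-9 + 4.40×10^-8)^0.04 = 0.3355 m = 335 mm
Check: V = 4.90 m/s, Re = 1.39×10^6, f = 0.01111, h_f = 24.8 m ≈ 25.9 m ✓

D ≈ 335 mm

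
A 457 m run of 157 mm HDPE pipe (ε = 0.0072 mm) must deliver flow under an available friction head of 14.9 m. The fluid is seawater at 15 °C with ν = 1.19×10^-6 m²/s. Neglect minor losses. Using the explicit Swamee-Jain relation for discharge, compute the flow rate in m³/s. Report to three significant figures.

Q ≈ 0.0508 m³/s

Swamee-Jain (Type II): Q = -0.965·√(gD⁵h_f/L)·ln[ε/(3.7D) + √(3.17ν²L/(gD³h_f))]
√(gD⁵h_f/L) = √(9.81·0.157⁵·14.9/457) = 0.005524
ε/(3.7D) = 1.24×10^-5; √(3.17ν²L/(gD³h_f)) = 6.02×10^-5
Q = -0.965·0.005524·ln(7.262×10^-5) = 0.05080 m³/s
Check: V = 2.62 m/s, Re = 3.46×10^5, f = 0.01456, h_f = 14.9 m ≈ 14.9 m ✓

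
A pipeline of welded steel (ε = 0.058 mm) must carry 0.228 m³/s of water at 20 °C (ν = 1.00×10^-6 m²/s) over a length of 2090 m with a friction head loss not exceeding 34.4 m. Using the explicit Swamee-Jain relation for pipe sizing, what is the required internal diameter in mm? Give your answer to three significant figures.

D ≈ 332 mm

Swamee-Jain (Type III): D = 0.66·[ε^1.25·(LQ²/(gh_f))^4.75 + ν·Q^9.4·(L/(gh_f))^5.2]^0.04
LQ²/(gh_f) = 0.3220; L/(gh_f) = 6.193
Term 1 = ε^1.25·(…)^4.75 = 2.32×10^-8; Term 2 = ν·Q^9.4·(…)^5.2 = 1.21×10^-8
D = 0.66·(2.32×10^-8 + 1.21×10^-8)^0.04 = 0.3323 m = 332 mm
Check: V = 2.63 m/s, Re = 8.74×10^5, f = 0.01461, h_f = 32.4 m ≈ 34.4 m ✓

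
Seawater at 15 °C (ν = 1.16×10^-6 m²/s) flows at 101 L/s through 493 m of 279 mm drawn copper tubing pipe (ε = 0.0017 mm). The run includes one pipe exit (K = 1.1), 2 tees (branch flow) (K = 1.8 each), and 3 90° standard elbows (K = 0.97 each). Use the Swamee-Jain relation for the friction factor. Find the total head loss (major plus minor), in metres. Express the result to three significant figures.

H_L ≈ 4.43 m

V = 4Q/(πD²) = 1.652 m/s; V²/2g = 0.1391 m
Re = 3.97×10^5, ε/D = 6.09×10^-6 → f = 0.01373 (Swamee-Jain)
Major: h_f = f(L/D)·V²/2g = 0.01373·1767·0.1391 = 3.375 m
Minor: ΣK = 7.61; h_m = ΣK·V²/2g = 1.059 m
Total H_L = 3.375 + 1.059 = 4.434 m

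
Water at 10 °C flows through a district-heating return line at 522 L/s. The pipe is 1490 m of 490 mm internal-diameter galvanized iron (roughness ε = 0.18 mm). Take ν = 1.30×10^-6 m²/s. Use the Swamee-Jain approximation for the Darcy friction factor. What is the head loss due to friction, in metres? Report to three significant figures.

V = 4Q/(πD²) = 4·0.522/(π·0.490²) = 2.768 m/s
Re = VD/ν = 2.768·0.490/1.30×10^-6 = 1.04×10^6 → turbulent
ε/D = 0.18/490 = 3.67×10^-4
Swamee-Jain: f = 0.01630
h_f = f(L/D)V²/(2g) = 0.01630·(1490/0.490)·2.768²/(2·9.81) = 19.36 m

h_f ≈ 19.4 m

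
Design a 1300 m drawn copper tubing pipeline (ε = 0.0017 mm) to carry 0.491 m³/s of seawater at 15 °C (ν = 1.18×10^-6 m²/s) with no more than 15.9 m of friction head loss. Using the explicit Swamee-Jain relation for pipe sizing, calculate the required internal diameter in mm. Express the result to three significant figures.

Swamee-Jain (Type III): D = 0.66·[ε^1.25·(LQ²/(gh_f))^4.75 + ν·Q^9.4·(L/(gh_f))^5.2]^0.04
LQ²/(gh_f) = 2.009; L/(gh_f) = 8.334
Term 1 = ε^1.25·(…)^4.75 = 1.69×10^-6; Term 2 = ν·Q^9.4·(…)^5.2 = 9.05×10^-5
D = 0.66·(1.69×10^-6 + 9.05×10^-5)^0.04 = 0.4551 m = 455 mm
Check: V = 3.02 m/s, Re = 1.16×10^6, f = 0.01142, h_f = 15.1 m ≈ 15.9 m ✓

D ≈ 455 mm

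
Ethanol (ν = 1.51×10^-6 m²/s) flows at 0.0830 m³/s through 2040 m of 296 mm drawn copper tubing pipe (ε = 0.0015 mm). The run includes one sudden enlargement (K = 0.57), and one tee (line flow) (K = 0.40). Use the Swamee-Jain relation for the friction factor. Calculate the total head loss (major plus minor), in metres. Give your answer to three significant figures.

V = 4Q/(πD²) = 1.206 m/s; V²/2g = 0.07415 m
Re = 2.36×10^5, ε/D = 5.07×10^-6 → f = 0.01509 (Swamee-Jain)
Major: h_f = f(L/D)·V²/2g = 0.01509·6892·0.07415 = 7.711 m
Minor: ΣK = 0.970; h_m = ΣK·V²/2g = 0.07193 m
Total H_L = 7.711 + 0.07193 = 7.783 m

H_L ≈ 7.78 m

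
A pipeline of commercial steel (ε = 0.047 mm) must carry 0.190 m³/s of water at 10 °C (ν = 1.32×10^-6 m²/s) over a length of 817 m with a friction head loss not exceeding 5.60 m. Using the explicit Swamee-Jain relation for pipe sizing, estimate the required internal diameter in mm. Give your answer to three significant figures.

Swamee-Jain (Type III): D = 0.66·[ε^1.25·(LQ²/(gh_f))^4.75 + ν·Q^9.4·(L/(gh_f))^5.2]^0.04
LQ²/(gh_f) = 0.5369; L/(gh_f) = 14.87
Term 1 = ε^1.25·(…)^4.75 = 2.03×10^-7; Term 2 = ν·Q^9.4·(…)^5.2 = 2.74×10^-7
D = 0.66·(2.03×10^-7 + 2.74×10^-7)^0.04 = 0.3687 m = 369 mm
Check: V = 1.78 m/s, Re = 4.97×10^5, f = 0.01479, h_f = 5.29 m ≈ 5.60 m ✓

D ≈ 369 mm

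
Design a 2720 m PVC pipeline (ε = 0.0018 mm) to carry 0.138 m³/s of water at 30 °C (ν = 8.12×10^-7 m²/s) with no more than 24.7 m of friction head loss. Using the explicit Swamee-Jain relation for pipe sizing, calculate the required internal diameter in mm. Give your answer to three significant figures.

D ≈ 296 mm

Swamee-Jain (Type III): D = 0.66·[ε^1.25·(LQ²/(gh_f))^4.75 + ν·Q^9.4·(L/(gh_f))^5.2]^0.04
LQ²/(gh_f) = 0.2138; L/(gh_f) = 11.23
Term 1 = ε^1.25·(…)^4.75 = 4.33×10^-11; Term 2 = ν·Q^9.4·(…)^5.2 = 1.93×10^-9
D = 0.66·(4.33×10^-11 + 1.93×10^-9)^0.04 = 0.2960 m = 296 mm
Check: V = 2.00 m/s, Re = 7.31×10^5, f = 0.01237, h_f = 23.3 m ≈ 24.7 m ✓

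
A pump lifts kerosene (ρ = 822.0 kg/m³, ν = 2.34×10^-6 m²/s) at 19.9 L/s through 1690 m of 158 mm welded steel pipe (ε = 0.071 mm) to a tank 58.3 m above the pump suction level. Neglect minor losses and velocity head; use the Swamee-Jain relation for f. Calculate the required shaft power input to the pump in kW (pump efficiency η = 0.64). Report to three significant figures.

P_shaft ≈ 17.6 kW

V = 4Q/(πD²) = 1.015 m/s; Re = 6.85×10^4; ε/D = 4.49×10^-4; f = 0.02132
h_f = f(L/D)V²/2g = 11.97 m
Total head H = z + h_f = 58.3 + 11.97 = 70.27 m
P_hyd = ρgQH = 822.0·9.81·0.0199·70.27 = 11.28 kW
P_shaft = P_hyd/η = 11.28/0.64 = 17.62 kW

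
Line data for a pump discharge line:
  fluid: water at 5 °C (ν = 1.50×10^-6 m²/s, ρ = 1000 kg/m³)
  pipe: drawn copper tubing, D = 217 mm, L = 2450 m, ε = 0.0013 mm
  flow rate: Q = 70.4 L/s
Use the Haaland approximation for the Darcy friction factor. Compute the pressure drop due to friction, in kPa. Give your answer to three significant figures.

V = 4Q/(πD²) = 4·0.0704/(π·0.217²) = 1.904 m/s
Re = VD/ν = 1.904·0.217/1.50×10^-6 = 2.75×10^5 → turbulent
ε/D = 0.0013/217 = 5.99×10^-6
Haaland: f = 0.01462
h_f = f(L/D)V²/(2g) = 0.01462·(2450/0.217)·1.904²/(2·9.81) = 30.48 m
Δp = ρg·h_f = 1000·9.81·30.48 = 299.1 kPa

Δp ≈ 299 kPa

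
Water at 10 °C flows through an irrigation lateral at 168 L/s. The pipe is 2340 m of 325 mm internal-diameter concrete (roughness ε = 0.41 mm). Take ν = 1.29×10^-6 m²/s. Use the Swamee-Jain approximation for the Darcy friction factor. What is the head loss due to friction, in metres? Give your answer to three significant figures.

V = 4Q/(πD²) = 4·0.168/(π·0.325²) = 2.025 m/s
Re = VD/ν = 2.025·0.325/1.29×10^-6 = 5.10×10^5 → turbulent
ε/D = 0.41/325 = 0.00126
Swamee-Jain: f = 0.02141
h_f = f(L/D)V²/(2g) = 0.02141·(2340/0.325)·2.025²/(2·9.81) = 32.22 m

h_f ≈ 32.2 m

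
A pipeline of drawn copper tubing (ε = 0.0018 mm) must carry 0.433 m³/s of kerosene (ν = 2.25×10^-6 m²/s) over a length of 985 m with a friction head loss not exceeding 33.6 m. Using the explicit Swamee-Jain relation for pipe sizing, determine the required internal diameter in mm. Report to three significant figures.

Swamee-Jain (Type III): D = 0.66·[ε^1.25·(LQ²/(gh_f))^4.75 + ν·Q^9.4·(L/(gh_f))^5.2]^0.04
LQ²/(gh_f) = 0.5603; L/(gh_f) = 2.988
Term 1 = ε^1.25·(…)^4.75 = 4.21×10^-9; Term 2 = ν·Q^9.4·(…)^5.2 = 2.56×10^-7
D = 0.66·(4.21×10^-9 + 2.56×10^-7)^0.04 = 0.3599 m = 360 mm
Check: V = 4.26 m/s, Re = 6.81×10^5, f = 0.01249, h_f = 31.6 m ≈ 33.6 m ✓

D ≈ 360 mm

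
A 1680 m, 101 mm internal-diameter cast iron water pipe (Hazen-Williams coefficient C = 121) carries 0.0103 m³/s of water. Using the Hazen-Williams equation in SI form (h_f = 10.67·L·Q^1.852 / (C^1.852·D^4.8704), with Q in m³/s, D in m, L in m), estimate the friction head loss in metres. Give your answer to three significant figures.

h_f ≈ 36.8 m

h_f = 10.67·1680·0.0103^1.852 / (121^1.852·0.101^4.8704) = 36.75 m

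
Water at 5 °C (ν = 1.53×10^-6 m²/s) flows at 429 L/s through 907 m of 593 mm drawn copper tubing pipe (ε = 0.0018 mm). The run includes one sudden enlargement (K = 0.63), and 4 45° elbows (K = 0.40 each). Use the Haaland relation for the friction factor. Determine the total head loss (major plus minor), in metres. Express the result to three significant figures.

V = 4Q/(πD²) = 1.553 m/s; V²/2g = 0.1230 m
Re = 6.02×10^5, ε/D = 3.04×10^-6 → f = 0.01268 (Haaland)
Major: h_f = f(L/D)·V²/2g = 0.01268·1530·0.1230 = 2.384 m
Minor: ΣK = 2.23; h_m = ΣK·V²/2g = 0.2742 m
Total H_L = 2.384 + 0.2742 = 2.659 m

H_L ≈ 2.66 m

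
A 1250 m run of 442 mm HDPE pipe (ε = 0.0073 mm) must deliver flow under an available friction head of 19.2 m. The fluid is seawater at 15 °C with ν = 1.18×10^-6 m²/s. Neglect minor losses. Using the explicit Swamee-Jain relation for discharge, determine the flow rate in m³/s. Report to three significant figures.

Q ≈ 0.520 m³/s

Swamee-Jain (Type II): Q = -0.965·√(gD⁵h_f/L)·ln[ε/(3.7D) + √(3.17ν²L/(gD³h_f))]
√(gD⁵h_f/L) = √(9.81·0.442⁵·19.2/1250) = 0.05042
ε/(3.7D) = 4.46×10^-6; √(3.17ν²L/(gD³h_f)) = 1.84×10^-5
Q = -0.965·0.05042·ln(2.288×10^-5) = 0.5199 m³/s
Check: V = 3.39 m/s, Re = 1.27×10^6, f = 0.01161, h_f = 19.2 m ≈ 19.2 m ✓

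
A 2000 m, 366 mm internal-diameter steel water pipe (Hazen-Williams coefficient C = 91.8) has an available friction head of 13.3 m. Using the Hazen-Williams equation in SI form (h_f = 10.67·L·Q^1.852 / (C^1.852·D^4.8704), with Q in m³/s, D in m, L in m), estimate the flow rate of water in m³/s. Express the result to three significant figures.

Q ≈ 0.121 m³/s

Rearranging: Q = [h_f·C^1.852·D^4.8704 / (10.67·L)]^(1/1.852)
Q = [13.3·91.8^1.852·0.366^4.8704 / (10.67·2000)]^0.540 = 0.1214 m³/s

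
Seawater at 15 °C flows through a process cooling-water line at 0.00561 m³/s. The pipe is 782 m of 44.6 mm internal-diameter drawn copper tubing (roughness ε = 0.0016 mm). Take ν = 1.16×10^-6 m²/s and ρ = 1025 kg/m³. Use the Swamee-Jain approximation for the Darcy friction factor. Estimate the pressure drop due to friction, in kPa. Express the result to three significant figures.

V = 4Q/(πD²) = 4·0.00561/(π·0.0446²) = 3.591 m/s
Re = VD/ν = 3.591·0.0446/1.16×10^-6 = 1.38×10^5 → turbulent
ε/D = 0.0016/44.6 = 3.59×10^-5
Swamee-Jain: f = 0.01698
h_f = f(L/D)V²/(2g) = 0.01698·(782/0.0446)·3.591²/(2·9.81) = 195.7 m
Δp = ρg·h_f = 1025·9.81·195.7 = 1967 kPa

Δp ≈ 1970 kPa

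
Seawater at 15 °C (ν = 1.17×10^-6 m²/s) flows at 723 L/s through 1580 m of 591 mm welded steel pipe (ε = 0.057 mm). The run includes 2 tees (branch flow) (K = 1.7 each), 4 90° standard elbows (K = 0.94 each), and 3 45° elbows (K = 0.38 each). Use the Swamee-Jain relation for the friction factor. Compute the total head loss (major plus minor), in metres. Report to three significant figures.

V = 4Q/(πD²) = 2.636 m/s; V²/2g = 0.3540 m
Re = 1.33×10^6, ε/D = 9.64×10^-5 → f = 0.01316 (Swamee-Jain)
Major: h_f = f(L/D)·V²/2g = 0.01316·2673·0.3540 = 12.45 m
Minor: ΣK = 8.30; h_m = ΣK·V²/2g = 2.939 m
Total H_L = 12.45 + 2.939 = 15.39 m

H_L ≈ 15.4 m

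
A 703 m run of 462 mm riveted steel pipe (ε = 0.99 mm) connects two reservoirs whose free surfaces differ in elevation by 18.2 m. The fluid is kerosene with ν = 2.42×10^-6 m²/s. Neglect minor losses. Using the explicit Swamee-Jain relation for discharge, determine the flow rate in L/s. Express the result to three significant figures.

Q ≈ 523 L/s

Swamee-Jain (Type II): Q = -0.965·√(gD⁵h_f/L)·ln[ε/(3.7D) + √(3.17ν²L/(gD³h_f))]
√(gD⁵h_f/L) = √(9.81·0.462⁵·18.2/703) = 0.07311
ε/(3.7D) = 5.79×10^-4; √(3.17ν²L/(gD³h_f)) = 2.72×10^-5
Q = -0.965·0.07311·ln(6.064×10^-4) = 0.5227 m³/s
Check: V = 3.12 m/s, Re = 5.95×10^5, f = 0.02425, h_f = 18.3 m ≈ 18.2 m ✓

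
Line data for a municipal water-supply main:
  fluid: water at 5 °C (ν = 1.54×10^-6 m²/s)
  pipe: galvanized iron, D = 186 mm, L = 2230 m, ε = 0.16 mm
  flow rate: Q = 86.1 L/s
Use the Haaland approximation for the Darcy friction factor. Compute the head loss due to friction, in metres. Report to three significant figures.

V = 4Q/(πD²) = 4·0.0861/(π·0.186²) = 3.169 m/s
Re = VD/ν = 3.169·0.186/1.54×10^-6 = 3.83×10^5 → turbulent
ε/D = 0.16/186 = 8.60×10^-4
Haaland: f = 0.01972
h_f = f(L/D)V²/(2g) = 0.01972·(2230/0.186)·3.169²/(2·9.81) = 121.0 m

h_f ≈ 121 m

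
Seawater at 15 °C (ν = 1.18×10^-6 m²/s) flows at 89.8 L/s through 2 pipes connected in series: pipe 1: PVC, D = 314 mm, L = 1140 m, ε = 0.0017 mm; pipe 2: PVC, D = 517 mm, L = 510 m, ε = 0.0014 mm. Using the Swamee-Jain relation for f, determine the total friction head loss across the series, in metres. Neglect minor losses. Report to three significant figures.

H ≈ 3.72 m

Pipe 1: V = 1.160 m/s, Re = 3.09×10^5, ε/D = 5.41×10^-6, f = 0.01436, h_1 = f(L/D)V²/2g = 3.574 m
Pipe 2: V = 0.4278 m/s, Re = 1.87×10^5, ε/D = 2.71×10^-6, f = 0.01575, h_2 = f(L/D)V²/2g = 0.1449 m
Series → Q common, losses add: H = Σh = 3.719 m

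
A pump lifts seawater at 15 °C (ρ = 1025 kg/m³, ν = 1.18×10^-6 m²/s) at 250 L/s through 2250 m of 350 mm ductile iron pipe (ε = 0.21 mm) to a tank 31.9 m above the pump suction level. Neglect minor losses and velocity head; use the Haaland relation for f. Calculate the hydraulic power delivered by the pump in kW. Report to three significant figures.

P_hyd ≈ 180 kW

V = 4Q/(πD²) = 2.598 m/s; Re = 7.71×10^5; ε/D = 6.00×10^-4; f = 0.01793
h_f = f(L/D)V²/2g = 39.68 m
Total head H = z + h_f = 31.9 + 39.68 = 71.58 m
P_hyd = ρgQH = 1025·9.81·0.250·71.58 = 179.9 kW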